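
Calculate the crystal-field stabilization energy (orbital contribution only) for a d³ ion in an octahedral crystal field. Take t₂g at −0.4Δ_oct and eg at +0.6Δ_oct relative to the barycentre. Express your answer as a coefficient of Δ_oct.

-1.2 Δ_oct

Configuration: t₂g³ eg⁰.
CFSE = 3(-0.4Δ_oct) + 0(0.6Δ_oct) = -1.2Δ_oct + 0.0Δ_oct = -1.2Δ_oct.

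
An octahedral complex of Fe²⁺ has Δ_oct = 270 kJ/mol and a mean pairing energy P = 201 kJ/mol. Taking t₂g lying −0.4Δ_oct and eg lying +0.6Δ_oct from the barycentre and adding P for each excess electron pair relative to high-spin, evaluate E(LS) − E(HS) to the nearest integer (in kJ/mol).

-138

Fe²⁺: group 8, so d-count = 8 − 2 = 6.
In the high-spin limit (t₂g⁴ eg²) the orbital term is -0.4Δ_oct = -108 kJ/mol, with no excess pairing.
For low-spin the configuration is t₂g⁶ eg⁰: orbital energy -2.4 × 270 = -648 kJ/mol, and 2 additional pairs relative to high-spin add 402 kJ/mol, giving -246 kJ/mol.
Thus E(LS) − E(HS) = -138 kJ/mol.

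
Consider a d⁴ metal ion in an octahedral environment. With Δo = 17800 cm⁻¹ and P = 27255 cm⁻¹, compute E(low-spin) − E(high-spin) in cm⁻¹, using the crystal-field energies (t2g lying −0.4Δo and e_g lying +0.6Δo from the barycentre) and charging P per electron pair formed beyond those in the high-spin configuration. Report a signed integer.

9455

In the high-spin limit (t2g^3 e_g^1) the orbital term is -0.6Δo = -10680 cm⁻¹, with no excess pairing.
Low-spin t2g^4 e_g^0 gives -1.6Δo = -28480 cm⁻¹, but forming 1 extra pair costs 1P = 27255 cm⁻¹, so E(LS) = -28480 + 27255 = -1225 cm⁻¹.
E(LS) − E(HS) = -1225 − (-10680) = 9455 cm⁻¹.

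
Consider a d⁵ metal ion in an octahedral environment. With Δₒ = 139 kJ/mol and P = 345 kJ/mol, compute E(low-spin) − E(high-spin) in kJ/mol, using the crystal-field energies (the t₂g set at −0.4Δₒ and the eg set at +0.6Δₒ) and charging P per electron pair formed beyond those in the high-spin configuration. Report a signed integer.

High-spin d⁵ fills as t₂g³ eg² with CFSE 3(−0.4) + 2(+0.6) = 0.0Δₒ = 0 kJ/mol.
Low-spin t₂g⁵ eg⁰ gives -2.0Δₒ = -278 kJ/mol, but forming 2 extra pairs costs 2P = 690 kJ/mol, so E(LS) = -278 + 690 = 412 kJ/mol.
E(LS) − E(HS) = 412 − (0) = 412 kJ/mol.

412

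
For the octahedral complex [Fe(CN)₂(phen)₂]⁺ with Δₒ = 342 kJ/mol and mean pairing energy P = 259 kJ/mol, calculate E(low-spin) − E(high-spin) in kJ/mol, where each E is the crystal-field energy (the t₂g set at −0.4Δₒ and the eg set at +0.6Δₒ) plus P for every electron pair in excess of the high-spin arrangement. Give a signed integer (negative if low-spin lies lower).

-166

Ligand charges: 2×(-1) from CN⁻ and 2×(+0) from phen sum to -2; with overall charge +1, Fe is +3.
Fe³⁺: group 8, so d-count = 8 − 3 = 5.
In the high-spin limit (t₂g³ eg²) the orbital term is 0.0Δₒ = 0 kJ/mol, with no excess pairing.
Low-spin: t₂g⁵ eg⁰, orbital CFSE = -2.0Δₒ = -684 kJ/mol; plus 2 excess pairs × P = +518 kJ/mol; total -166 kJ/mol.
E(LS) − E(HS) = -166 − (0) = -166 kJ/mol.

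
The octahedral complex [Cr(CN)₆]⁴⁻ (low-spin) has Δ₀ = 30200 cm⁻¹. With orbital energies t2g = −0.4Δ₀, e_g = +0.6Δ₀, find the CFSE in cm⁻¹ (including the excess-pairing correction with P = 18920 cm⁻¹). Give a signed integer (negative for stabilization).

-29400

Each CN⁻ contributes -1; 6 × (-1) = -6. With overall charge -4, Cr is in the +2 oxidation state.
Cr²⁺: group 6, so d-count = 6 − 2 = 4.
The d⁴ electrons fill as t2g^4 e_g^0.
The orbital stabilization is -1.6Δ₀ = -1.6 × 30200 = -48320 cm⁻¹.
Pairing penalty: 1 pair vs 0 in the high-spin reference → 1 extra × P = 18920 cm⁻¹.
Overall CFSE = -48320 + 18920 = -29400 cm⁻¹.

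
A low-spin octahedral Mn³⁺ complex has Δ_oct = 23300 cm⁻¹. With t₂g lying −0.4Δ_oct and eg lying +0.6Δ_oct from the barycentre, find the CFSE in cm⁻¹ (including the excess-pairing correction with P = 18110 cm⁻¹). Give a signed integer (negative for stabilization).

Group 7 minus oxidation state +3 gives a d⁴ configuration for Mn³⁺.
The d⁴ electrons fill as t₂g⁴ eg⁰.
Orbital CFSE = 4(-0.4) + 0(0.6) = -1.6Δ_oct = -1.6 × 23300 = -37280 cm⁻¹.
Relative to high-spin t₂g³ eg¹ (0 paired), the low-spin configuration has 1 additional pair, contributing +1 × 18110 = +18110 cm⁻¹.
Combining: -37280 + 18110 = -19170 cm⁻¹.

-19170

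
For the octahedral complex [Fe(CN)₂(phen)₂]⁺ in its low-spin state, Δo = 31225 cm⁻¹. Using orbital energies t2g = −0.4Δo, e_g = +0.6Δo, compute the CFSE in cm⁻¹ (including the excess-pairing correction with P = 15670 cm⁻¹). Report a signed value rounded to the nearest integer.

-31110

Ligand charges: 2×(-1) from CN⁻ and 2×(+0) from phen sum to -2; with overall charge +1, Fe is +3.
Fe³⁺: group 8, so d-count = 8 − 3 = 5.
The d⁵ electrons fill as t2g^5 e_g^0.
CFSE(orbital) = 5×(-0.4Δo) + 0×(0.6Δo) = -2.0Δo; with Δo = 31225 cm⁻¹ that is -62450 cm⁻¹.
High-spin d⁵ would be t2g^3 e_g^2 with 0 pairs; low-spin has 2, so 2 excess pairs cost +2P = +31340 cm⁻¹.
Net CFSE = -62450 + 31340 = -31110 cm⁻¹.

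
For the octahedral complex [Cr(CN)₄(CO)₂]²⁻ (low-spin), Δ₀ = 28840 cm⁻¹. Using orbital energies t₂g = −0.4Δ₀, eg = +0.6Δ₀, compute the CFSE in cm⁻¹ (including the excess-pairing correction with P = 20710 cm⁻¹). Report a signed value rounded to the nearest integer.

Ligand charges: 4×(-1) from CN⁻ and 2×(+0) from CO sum to -4; with overall charge -2, Cr is +2.
Group 6 minus oxidation state +2 gives a d⁴ configuration for Cr²⁺.
Electron filling gives t₂g⁴ eg⁰.
CFSE(orbital) = 4×(-0.4Δ₀) + 0×(0.6Δ₀) = -1.6Δ₀; with Δ₀ = 28840 cm⁻¹ that is -46144 cm⁻¹.
Pairing penalty: 1 pair vs 0 in the high-spin reference → 1 extra × P = 20710 cm⁻¹.
Combining: -46144 + 20710 = -25434 cm⁻¹.

-25434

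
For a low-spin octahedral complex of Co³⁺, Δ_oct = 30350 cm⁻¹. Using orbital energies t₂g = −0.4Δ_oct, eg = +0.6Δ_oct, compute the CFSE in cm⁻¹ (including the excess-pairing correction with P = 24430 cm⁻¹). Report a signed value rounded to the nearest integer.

Group 9 minus oxidation state +3 gives a d⁶ configuration for Co³⁺.
Configuration: t₂g⁶ eg⁰.
CFSE(orbital) = 6×(-0.4Δ_oct) + 0×(0.6Δ_oct) = -2.4Δ_oct; with Δ_oct = 30350 cm⁻¹ that is -72840 cm⁻¹.
High-spin d⁶ would be t₂g⁴ eg² with 1 pair; low-spin has 3, so 2 excess pairs cost +2P = +48860 cm⁻¹.
Overall CFSE = -72840 + 48860 = -23980 cm⁻¹.

-23980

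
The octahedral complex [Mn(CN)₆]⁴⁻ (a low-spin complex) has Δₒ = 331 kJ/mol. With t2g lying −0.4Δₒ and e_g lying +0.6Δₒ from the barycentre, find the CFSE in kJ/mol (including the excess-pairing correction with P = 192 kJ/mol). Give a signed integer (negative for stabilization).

-278

Each CN⁻ contributes -1; 6 × (-1) = -6. With overall charge -4, Mn is in the +2 oxidation state.
Group 7 minus oxidation state +2 gives a d⁵ configuration for Mn²⁺.
Electron filling gives t2g^5 e_g^0.
The orbital stabilization is -2.0Δₒ = -2.0 × 331 = -662 kJ/mol.
High-spin d⁵ would be t2g^3 e_g^2 with 0 pairs; low-spin has 2, so 2 excess pairs cost +2P = +384 kJ/mol.
Net CFSE = -662 + 384 = -278 kJ/mol.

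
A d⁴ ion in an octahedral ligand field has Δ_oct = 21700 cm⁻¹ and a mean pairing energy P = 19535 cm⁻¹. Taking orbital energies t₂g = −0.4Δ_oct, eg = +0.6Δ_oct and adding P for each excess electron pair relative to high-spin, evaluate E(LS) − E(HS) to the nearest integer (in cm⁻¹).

High-spin: t₂g³ eg¹, CFSE = -0.6Δ_oct = -13020 cm⁻¹.
Low-spin t₂g⁴ eg⁰ gives -1.6Δ_oct = -34720 cm⁻¹, but forming 1 extra pair costs 1P = 19535 cm⁻¹, so E(LS) = -34720 + 19535 = -15185 cm⁻¹.
E(LS) − E(HS) = -15185 − (-13020) = -2165 cm⁻¹.

-2165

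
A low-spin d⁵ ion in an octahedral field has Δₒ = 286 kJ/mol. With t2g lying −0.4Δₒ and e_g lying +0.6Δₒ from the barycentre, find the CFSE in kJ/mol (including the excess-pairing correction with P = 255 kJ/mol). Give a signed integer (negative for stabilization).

-62

Configuration: t2g^5 e_g^0.
CFSE(orbital) = 5×(-0.4Δₒ) + 0×(0.6Δₒ) = -2.0Δₒ; with Δₒ = 286 kJ/mol that is -572 kJ/mol.
Pairing penalty: 2 pairs vs 0 in the high-spin reference → 2 extra × P = 510 kJ/mol.
Combining: -572 + 510 = -62 kJ/mol.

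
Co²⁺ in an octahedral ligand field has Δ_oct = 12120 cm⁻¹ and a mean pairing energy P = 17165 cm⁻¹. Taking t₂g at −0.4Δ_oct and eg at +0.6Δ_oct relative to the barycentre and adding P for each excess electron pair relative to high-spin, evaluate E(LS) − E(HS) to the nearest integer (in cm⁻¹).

5045

Co²⁺: group 9, so d-count = 9 − 2 = 7.
High-spin d⁷ fills as t₂g⁵ eg² with CFSE 5(−0.4) + 2(+0.6) = -0.8Δ_oct = -9696 cm⁻¹.
Low-spin: t₂g⁶ eg¹, orbital CFSE = -1.8Δ_oct = -21816 cm⁻¹; plus 1 excess pair × P = +17165 cm⁻¹; total -4651 cm⁻¹.
Thus E(LS) − E(HS) = 5045 cm⁻¹.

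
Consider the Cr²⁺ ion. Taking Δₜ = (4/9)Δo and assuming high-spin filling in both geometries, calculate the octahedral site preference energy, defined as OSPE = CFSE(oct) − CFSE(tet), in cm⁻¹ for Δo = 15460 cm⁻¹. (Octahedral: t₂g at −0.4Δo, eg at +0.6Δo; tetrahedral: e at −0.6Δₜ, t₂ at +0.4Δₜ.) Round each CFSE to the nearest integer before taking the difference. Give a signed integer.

-6528

Cr²⁺: group 6, so d-count = 6 − 2 = 4.
Octahedral (high-spin): t2g^3 e_g^1, CFSE = 3(−0.4) + 1(+0.6) = -0.6Δo = -0.6 × 15460 = -9276 cm⁻¹.
In a tetrahedral site the filling is e^2 t2^2: CFSE(tet) = -0.4Δₜ = -0.4 × (4/9)(15460) = -2748 cm⁻¹.
Subtracting, OSPE = -9276 − (-2748) = -6528 cm⁻¹.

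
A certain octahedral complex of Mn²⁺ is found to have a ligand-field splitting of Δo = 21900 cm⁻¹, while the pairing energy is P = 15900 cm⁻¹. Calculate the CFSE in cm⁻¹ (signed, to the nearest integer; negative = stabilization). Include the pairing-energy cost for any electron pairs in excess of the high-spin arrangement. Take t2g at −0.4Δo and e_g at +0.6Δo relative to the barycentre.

-12000

Mn sits in group 7; removing 2 electrons leaves Mn²⁺ with 7 − 2 = 5 d electrons.
With Δo > P the complex is low-spin.
Filling d⁵ accordingly: t2g^5 e_g^0.
Orbital CFSE = -2.0Δo = -2.0 × 21900 = -43800 cm⁻¹.
Excess pairs vs high-spin: 2 − 0 = 2; pairing cost = +31800 cm⁻¹.
Net CFSE = -43800 + 31800 = -12000 cm⁻¹.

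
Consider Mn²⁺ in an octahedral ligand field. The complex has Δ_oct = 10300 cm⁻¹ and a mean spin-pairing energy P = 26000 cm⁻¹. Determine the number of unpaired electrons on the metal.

Mn²⁺: group 7, so d-count = 7 − 2 = 5.
Here Δ_oct < P (10300 < 26000), so the high-spin state is favoured.
That gives t2g^3 e_g^2.
Unpaired electrons: 5.

5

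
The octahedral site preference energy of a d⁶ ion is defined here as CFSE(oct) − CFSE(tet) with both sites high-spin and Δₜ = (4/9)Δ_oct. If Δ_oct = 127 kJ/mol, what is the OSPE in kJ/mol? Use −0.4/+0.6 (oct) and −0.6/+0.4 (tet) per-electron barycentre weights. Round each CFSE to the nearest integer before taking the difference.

In an octahedral site d⁶ (HS) is t₂g⁴ eg², giving CFSE(oct) = -0.4Δ_oct = -51 kJ/mol.
Tetrahedral: e³ t₂³, CFSE = 3(−0.6) + 3(+0.4) = -0.6Δₜ = -0.6 × (4/9) × 127 = -34 kJ/mol.
OSPE = -51 − (-34) = -17 kJ/mol.

-17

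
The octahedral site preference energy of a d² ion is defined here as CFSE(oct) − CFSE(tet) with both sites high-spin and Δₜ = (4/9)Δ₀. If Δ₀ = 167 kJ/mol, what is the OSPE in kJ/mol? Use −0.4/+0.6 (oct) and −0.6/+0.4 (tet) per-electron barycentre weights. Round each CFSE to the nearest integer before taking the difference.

Octahedral high-spin t2g^2 e_g^0: CFSE = -0.8 × 167 = -134 kJ/mol.
In a tetrahedral site the filling is e^2 t2^0: CFSE(tet) = -1.2Δₜ = -1.2 × (4/9)(167) = -89 kJ/mol.
Subtracting, OSPE = -134 − (-89) = -45 kJ/mol.

-45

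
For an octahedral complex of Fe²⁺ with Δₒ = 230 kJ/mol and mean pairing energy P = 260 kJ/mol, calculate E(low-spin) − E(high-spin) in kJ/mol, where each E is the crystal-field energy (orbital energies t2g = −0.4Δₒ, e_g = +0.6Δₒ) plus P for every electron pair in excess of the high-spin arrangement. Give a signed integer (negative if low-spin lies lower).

Group 8 minus oxidation state +2 gives a d⁶ configuration for Fe²⁺.
High-spin: t2g^4 e_g^2, CFSE = -0.4Δₒ = -92 kJ/mol.
Low-spin t2g^6 e_g^0 gives -2.4Δₒ = -552 kJ/mol, but forming 2 extra pairs costs 2P = 520 kJ/mol, so E(LS) = -552 + 520 = -32 kJ/mol.
E(LS) − E(HS) = -32 − (-92) = 60 kJ/mol.

60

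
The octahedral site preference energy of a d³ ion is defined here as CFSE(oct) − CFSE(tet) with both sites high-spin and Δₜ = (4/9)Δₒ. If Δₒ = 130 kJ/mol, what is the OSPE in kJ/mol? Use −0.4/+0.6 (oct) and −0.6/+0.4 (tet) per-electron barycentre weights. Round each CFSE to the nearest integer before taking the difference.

-110

In an octahedral site d³ (HS) is t2g^3 e_g^0, giving CFSE(oct) = -1.2Δₒ = -156 kJ/mol.
In a tetrahedral site the filling is e^2 t2^1: CFSE(tet) = -0.8Δₜ = -0.8 × (4/9)(130) = -46 kJ/mol.
OSPE = -156 − (-46) = -110 kJ/mol.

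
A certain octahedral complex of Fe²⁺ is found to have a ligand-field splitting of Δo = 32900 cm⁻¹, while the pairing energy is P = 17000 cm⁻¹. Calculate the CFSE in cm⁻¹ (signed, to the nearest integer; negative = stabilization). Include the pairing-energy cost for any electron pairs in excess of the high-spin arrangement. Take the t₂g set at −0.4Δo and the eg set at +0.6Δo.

Fe sits in group 8; removing 2 electrons leaves Fe²⁺ with 8 − 2 = 6 d electrons.
Here Δo > P (32900 > 17000), so the low-spin state is favoured.
Filling d⁶ accordingly: t₂g⁶ eg⁰.
Orbital CFSE = -2.4Δo = -2.4 × 32900 = -78960 cm⁻¹.
Excess pairs vs high-spin: 3 − 1 = 2; pairing cost = +34000 cm⁻¹.
Net CFSE = -78960 + 34000 = -44960 cm⁻¹.

-44960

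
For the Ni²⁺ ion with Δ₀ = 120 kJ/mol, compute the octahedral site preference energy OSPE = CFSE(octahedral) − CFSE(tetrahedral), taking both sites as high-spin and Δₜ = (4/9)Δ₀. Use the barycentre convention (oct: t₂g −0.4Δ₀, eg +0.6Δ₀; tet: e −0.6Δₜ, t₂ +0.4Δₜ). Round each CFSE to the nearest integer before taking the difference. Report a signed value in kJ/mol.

Ni is in group 10, so Ni²⁺ is d⁸ (10 − 2 = 8).
Octahedral high-spin t2g^6 e_g^2: CFSE = -1.2 × 120 = -144 kJ/mol.
Tetrahedral: e^4 t2^4, CFSE = 4(−0.6) + 4(+0.4) = -0.8Δₜ = -0.8 × (4/9) × 120 = -43 kJ/mol.
Subtracting, OSPE = -144 − (-43) = -101 kJ/mol.

-101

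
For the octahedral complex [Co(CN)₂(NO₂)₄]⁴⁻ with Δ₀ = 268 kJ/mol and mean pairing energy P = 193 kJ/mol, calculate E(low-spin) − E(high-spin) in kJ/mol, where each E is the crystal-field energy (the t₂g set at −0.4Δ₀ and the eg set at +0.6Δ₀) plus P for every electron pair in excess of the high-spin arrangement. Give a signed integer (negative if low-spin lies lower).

Ligand charges: 2×(-1) from CN⁻ and 4×(-1) from NO₂⁻ sum to -6; with overall charge -4, Co is +2.
Co sits in group 9; removing 2 electrons leaves Co²⁺ with 9 − 2 = 7 d electrons.
High-spin: t₂g⁵ eg², CFSE = -0.8Δ₀ = -214 kJ/mol.
For low-spin the configuration is t₂g⁶ eg¹: orbital energy -1.8 × 268 = -482 kJ/mol, and 1 additional pair relative to high-spin adds 193 kJ/mol, giving -289 kJ/mol.
The difference is -289 − (-214) = -75 kJ/mol, so low-spin lies lower.

-75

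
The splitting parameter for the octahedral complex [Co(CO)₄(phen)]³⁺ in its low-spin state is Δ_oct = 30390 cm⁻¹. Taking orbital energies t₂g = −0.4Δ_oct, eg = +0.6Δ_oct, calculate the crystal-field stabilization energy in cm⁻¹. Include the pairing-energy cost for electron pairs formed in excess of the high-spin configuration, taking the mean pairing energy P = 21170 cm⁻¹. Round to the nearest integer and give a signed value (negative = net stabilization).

Ligand charges: 4×(+0) from CO and 1×(+0) from phen sum to +0; with overall charge +3, Co is +3.
Group 9 minus oxidation state +3 gives a d⁶ configuration for Co³⁺.
Electron filling gives t₂g⁶ eg⁰.
The orbital stabilization is -2.4Δ_oct = -2.4 × 30390 = -72936 cm⁻¹.
High-spin d⁶ would be t₂g⁴ eg² with 1 pair; low-spin has 3, so 2 excess pairs cost +2P = +42340 cm⁻¹.
Net CFSE = -72936 + 42340 = -30596 cm⁻¹.

-30596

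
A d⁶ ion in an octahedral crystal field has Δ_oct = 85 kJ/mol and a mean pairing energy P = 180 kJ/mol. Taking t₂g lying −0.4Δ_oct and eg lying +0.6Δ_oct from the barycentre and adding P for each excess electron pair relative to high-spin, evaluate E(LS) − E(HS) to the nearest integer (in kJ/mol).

190

In the high-spin limit (t₂g⁴ eg²) the orbital term is -0.4Δ_oct = -34 kJ/mol, with no excess pairing.
For low-spin the configuration is t₂g⁶ eg⁰: orbital energy -2.4 × 85 = -204 kJ/mol, and 2 additional pairs relative to high-spin add 360 kJ/mol, giving 156 kJ/mol.
E(LS) − E(HS) = 156 − (-34) = 190 kJ/mol.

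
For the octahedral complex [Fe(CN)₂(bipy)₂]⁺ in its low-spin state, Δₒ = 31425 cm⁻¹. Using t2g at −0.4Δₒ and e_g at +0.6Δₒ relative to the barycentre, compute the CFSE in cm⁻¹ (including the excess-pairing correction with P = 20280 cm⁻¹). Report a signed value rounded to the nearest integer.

-22290

Ligand charges: 2×(-1) from CN⁻ and 2×(+0) from bipy sum to -2; with overall charge +1, Fe is +3.
Group 8 minus oxidation state +3 gives a d⁵ configuration for Fe³⁺.
Electron filling gives t2g^5 e_g^0.
The orbital stabilization is -2.0Δₒ = -2.0 × 31425 = -62850 cm⁻¹.
Relative to high-spin t2g^3 e_g^2 (0 paired), the low-spin configuration has 2 additional pairs, contributing +2 × 20280 = +40560 cm⁻¹.
Combining: -62850 + 40560 = -22290 cm⁻¹.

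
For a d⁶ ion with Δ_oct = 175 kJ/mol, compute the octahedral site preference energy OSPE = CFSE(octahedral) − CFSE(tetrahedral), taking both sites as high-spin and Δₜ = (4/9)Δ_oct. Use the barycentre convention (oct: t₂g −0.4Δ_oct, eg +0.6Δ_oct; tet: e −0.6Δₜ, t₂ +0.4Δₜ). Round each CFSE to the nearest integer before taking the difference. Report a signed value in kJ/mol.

-23

In an octahedral site d⁶ (HS) is t₂g⁴ eg², giving CFSE(oct) = -0.4Δ_oct = -70 kJ/mol.
In a tetrahedral site the filling is e³ t₂³: CFSE(tet) = -0.6Δₜ = -0.6 × (4/9)(175) = -47 kJ/mol.
OSPE = CFSE(oct) − CFSE(tet) = -70 − (-47) = -23 kJ/mol.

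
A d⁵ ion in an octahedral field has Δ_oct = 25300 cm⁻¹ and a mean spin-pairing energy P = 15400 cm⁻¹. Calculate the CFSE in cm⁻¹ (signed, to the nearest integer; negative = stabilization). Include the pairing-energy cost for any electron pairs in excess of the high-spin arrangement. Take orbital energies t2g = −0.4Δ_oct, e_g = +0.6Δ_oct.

-19800

With Δ_oct > P the complex is low-spin.
That gives t2g^5 e_g^0.
Orbital CFSE = -2.0Δ_oct = -2.0 × 25300 = -50600 cm⁻¹.
Excess pairs vs high-spin: 2 − 0 = 2; pairing cost = +30800 cm⁻¹.
Net CFSE = -50600 + 30800 = -19800 cm⁻¹.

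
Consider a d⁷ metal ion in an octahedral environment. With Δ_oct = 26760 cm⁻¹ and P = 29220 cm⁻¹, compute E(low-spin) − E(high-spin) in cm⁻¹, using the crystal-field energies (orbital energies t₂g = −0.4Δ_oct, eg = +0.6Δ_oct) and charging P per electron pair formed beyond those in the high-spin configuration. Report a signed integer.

2460

High-spin: t₂g⁵ eg², CFSE = -0.8Δ_oct = -21408 cm⁻¹.
Low-spin: t₂g⁶ eg¹, orbital CFSE = -1.8Δ_oct = -48168 cm⁻¹; plus 1 excess pair × P = +29220 cm⁻¹; total -18948 cm⁻¹.
Thus E(LS) − E(HS) = 2460 cm⁻¹.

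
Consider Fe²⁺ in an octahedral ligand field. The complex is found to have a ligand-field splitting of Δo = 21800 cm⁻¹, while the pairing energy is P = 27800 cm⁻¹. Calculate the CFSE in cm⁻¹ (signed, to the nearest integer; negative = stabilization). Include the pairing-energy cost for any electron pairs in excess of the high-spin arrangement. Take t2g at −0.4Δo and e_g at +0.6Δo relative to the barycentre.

Fe²⁺: group 8, so d-count = 8 − 2 = 6.
With Δo < P the complex is high-spin.
Configuration: t2g^4 e_g^2.
Orbital CFSE = -0.4Δo = -0.4 × 21800 = -8720 cm⁻¹.
High-spin has no excess pairs, so no pairing correction applies.

-8720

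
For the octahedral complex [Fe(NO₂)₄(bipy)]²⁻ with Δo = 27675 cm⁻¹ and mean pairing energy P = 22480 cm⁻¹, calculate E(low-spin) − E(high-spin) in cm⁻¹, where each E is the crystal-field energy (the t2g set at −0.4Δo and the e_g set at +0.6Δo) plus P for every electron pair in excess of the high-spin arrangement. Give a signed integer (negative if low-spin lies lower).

-10390

Ligand charges: 4×(-1) from NO₂⁻ and 1×(+0) from bipy sum to -4; with overall charge -2, Fe is +2.
Fe²⁺: group 8, so d-count = 8 − 2 = 6.
High-spin d⁶ fills as t2g^4 e_g^2 with CFSE 4(−0.4) + 2(+0.6) = -0.4Δo = -11070 cm⁻¹.
For low-spin the configuration is t2g^6 e_g^0: orbital energy -2.4 × 27675 = -66420 cm⁻¹, and 2 additional pairs relative to high-spin add 44960 cm⁻¹, giving -21460 cm⁻¹.
Thus E(LS) − E(HS) = -10390 cm⁻¹.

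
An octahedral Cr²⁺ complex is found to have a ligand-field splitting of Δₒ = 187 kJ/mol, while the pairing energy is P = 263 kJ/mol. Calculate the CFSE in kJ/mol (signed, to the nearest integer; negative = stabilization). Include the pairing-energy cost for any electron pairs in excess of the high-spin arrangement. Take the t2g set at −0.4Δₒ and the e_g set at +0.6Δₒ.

-112

Cr²⁺: group 6, so d-count = 6 − 2 = 4.
Δₒ < P, so pairing is avoided: the ground state is high-spin.
Configuration: t2g^3 e_g^1.
Orbital CFSE = -0.6Δₒ = -0.6 × 187 = -112 kJ/mol.
High-spin has no excess pairs, so no pairing correction applies.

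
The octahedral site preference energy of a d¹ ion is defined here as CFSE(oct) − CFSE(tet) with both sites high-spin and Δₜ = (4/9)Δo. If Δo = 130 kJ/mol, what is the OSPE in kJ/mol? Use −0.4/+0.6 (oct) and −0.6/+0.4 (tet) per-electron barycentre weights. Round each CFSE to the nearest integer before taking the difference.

-17

Octahedral high-spin t₂g¹ eg⁰: CFSE = -0.4 × 130 = -52 kJ/mol.
Tetrahedral: e¹ t₂⁰, CFSE = 1(−0.6) + 0(+0.4) = -0.6Δₜ = -0.6 × (4/9) × 130 = -35 kJ/mol.
Subtracting, OSPE = -52 − (-35) = -17 kJ/mol.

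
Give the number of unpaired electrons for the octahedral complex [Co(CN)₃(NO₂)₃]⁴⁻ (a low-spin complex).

Ligand charges: 3×(-1) from CN⁻ and 3×(-1) from NO₂⁻ sum to -6; with overall charge -4, Co is +2.
Co is in group 9, so Co²⁺ is d⁷ (9 − 2 = 7).
Configuration: t₂g⁶ eg¹, giving 1 unpaired electron.

1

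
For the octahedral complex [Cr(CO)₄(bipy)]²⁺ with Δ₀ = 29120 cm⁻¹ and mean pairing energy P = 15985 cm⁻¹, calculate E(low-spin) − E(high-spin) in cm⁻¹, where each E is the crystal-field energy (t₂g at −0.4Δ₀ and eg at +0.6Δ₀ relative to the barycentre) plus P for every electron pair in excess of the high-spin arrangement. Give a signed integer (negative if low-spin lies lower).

-13135

Ligand charges: 4×(+0) from CO and 1×(+0) from bipy sum to +0; with overall charge +2, Cr is +2.
Cr²⁺: group 6, so d-count = 6 − 2 = 4.
High-spin: t₂g³ eg¹, CFSE = -0.6Δ₀ = -17472 cm⁻¹.
Low-spin: t₂g⁴ eg⁰, orbital CFSE = -1.6Δ₀ = -46592 cm⁻¹; plus 1 excess pair × P = +15985 cm⁻¹; total -30607 cm⁻¹.
E(LS) − E(HS) = -30607 − (-17472) = -13135 cm⁻¹.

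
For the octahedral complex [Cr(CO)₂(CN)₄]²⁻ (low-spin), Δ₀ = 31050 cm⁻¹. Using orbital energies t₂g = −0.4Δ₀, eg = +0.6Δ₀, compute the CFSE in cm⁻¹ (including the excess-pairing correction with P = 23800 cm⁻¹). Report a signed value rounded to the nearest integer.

Ligand charges: 2×(+0) from CO and 4×(-1) from CN⁻ sum to -4; with overall charge -2, Cr is +2.
Cr sits in group 6; removing 2 electrons leaves Cr²⁺ with 6 − 2 = 4 d electrons.
The d⁴ electrons fill as t₂g⁴ eg⁰.
CFSE(orbital) = 4×(-0.4Δ₀) + 0×(0.6Δ₀) = -1.6Δ₀; with Δ₀ = 31050 cm⁻¹ that is -49680 cm⁻¹.
Relative to high-spin t₂g³ eg¹ (0 paired), the low-spin configuration has 1 additional pair, contributing +1 × 23800 = +23800 cm⁻¹.
Net CFSE = -49680 + 23800 = -25880 cm⁻¹.

-25880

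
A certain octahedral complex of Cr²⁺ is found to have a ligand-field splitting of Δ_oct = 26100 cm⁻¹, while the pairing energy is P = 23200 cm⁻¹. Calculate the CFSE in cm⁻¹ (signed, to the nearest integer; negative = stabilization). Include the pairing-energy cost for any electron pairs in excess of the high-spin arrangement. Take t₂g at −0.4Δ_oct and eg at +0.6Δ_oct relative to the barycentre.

Group 6 minus oxidation state +2 gives a d⁴ configuration for Cr²⁺.
Δ_oct > P, so pairing is preferred: the ground state is low-spin.
Filling d⁴ accordingly: t₂g⁴ eg⁰.
Orbital CFSE = -1.6Δ_oct = -1.6 × 26100 = -41760 cm⁻¹.
Excess pairs vs high-spin: 1 − 0 = 1; pairing cost = +23200 cm⁻¹.
Net CFSE = -41760 + 23200 = -18560 cm⁻¹.

-18560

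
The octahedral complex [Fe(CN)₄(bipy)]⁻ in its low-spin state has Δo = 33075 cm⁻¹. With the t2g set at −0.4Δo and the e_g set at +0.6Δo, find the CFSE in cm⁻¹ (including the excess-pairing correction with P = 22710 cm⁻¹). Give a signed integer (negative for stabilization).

Ligand charges: 4×(-1) from CN⁻ and 1×(+0) from bipy sum to -4; with overall charge -1, Fe is +3.
Fe is in group 8, so Fe³⁺ is d⁵ (8 − 3 = 5).
Electron filling gives t2g^5 e_g^0.
The orbital stabilization is -2.0Δo = -2.0 × 33075 = -66150 cm⁻¹.
Relative to high-spin t2g^3 e_g^2 (0 paired), the low-spin configuration has 2 additional pairs, contributing +2 × 22710 = +45420 cm⁻¹.
Combining: -66150 + 45420 = -20730 cm⁻¹.

-20730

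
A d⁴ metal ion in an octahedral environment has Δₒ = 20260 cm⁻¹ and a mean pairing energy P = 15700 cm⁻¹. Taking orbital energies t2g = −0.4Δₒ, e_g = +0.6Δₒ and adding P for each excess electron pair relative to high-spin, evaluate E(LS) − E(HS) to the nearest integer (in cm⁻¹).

-4560

High-spin d⁴ fills as t2g^3 e_g^1 with CFSE 3(−0.4) + 1(+0.6) = -0.6Δₒ = -12156 cm⁻¹.
For low-spin the configuration is t2g^4 e_g^0: orbital energy -1.6 × 20260 = -32416 cm⁻¹, and 1 additional pair relative to high-spin adds 15700 cm⁻¹, giving -16716 cm⁻¹.
The difference is -16716 − (-12156) = -4560 cm⁻¹, so low-spin lies lower.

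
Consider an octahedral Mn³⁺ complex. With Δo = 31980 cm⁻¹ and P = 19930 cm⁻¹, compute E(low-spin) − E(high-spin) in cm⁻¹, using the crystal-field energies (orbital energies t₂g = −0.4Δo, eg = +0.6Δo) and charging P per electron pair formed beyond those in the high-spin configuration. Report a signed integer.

Mn³⁺: group 7, so d-count = 7 − 3 = 4.
High-spin: t₂g³ eg¹, CFSE = -0.6Δo = -19188 cm⁻¹.
Low-spin: t₂g⁴ eg⁰, orbital CFSE = -1.6Δo = -51168 cm⁻¹; plus 1 excess pair × P = +19930 cm⁻¹; total -31238 cm⁻¹.
The difference is -31238 − (-19188) = -12050 cm⁻¹, so low-spin lies lower.

-12050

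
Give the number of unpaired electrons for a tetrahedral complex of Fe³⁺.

5

Fe is in group 8, so Fe³⁺ is d⁵ (8 − 3 = 5).
Tetrahedral fields are weak (Δₜ ≈ 4/9 Δₒ), so electrons fill high-spin.
Configuration: e² t₂³, giving 5 unpaired electrons.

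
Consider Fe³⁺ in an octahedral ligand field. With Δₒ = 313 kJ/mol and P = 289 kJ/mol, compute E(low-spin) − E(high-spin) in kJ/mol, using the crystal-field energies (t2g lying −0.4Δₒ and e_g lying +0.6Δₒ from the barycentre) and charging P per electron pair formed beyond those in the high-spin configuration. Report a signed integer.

Fe is in group 8, so Fe³⁺ is d⁵ (8 − 3 = 5).
High-spin d⁵ fills as t2g^3 e_g^2 with CFSE 3(−0.4) + 2(+0.6) = 0.0Δₒ = 0 kJ/mol.
Low-spin: t2g^5 e_g^0, orbital CFSE = -2.0Δₒ = -626 kJ/mol; plus 2 excess pairs × P = +578 kJ/mol; total -48 kJ/mol.
The difference is -48 − (0) = -48 kJ/mol, so low-spin lies lower.

-48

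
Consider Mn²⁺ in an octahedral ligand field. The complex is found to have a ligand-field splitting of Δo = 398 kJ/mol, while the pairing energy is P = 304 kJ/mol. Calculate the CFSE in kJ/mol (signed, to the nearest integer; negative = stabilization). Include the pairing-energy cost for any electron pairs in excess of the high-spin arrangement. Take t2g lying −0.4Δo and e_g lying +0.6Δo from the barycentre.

Mn²⁺: group 7, so d-count = 7 − 2 = 5.
Δo > P, so pairing is preferred: the ground state is low-spin.
Filling d⁵ accordingly: t2g^5 e_g^0.
Orbital CFSE = -2.0Δo = -2.0 × 398 = -796 kJ/mol.
Excess pairs vs high-spin: 2 − 0 = 2; pairing cost = +608 kJ/mol.
Net CFSE = -796 + 608 = -188 kJ/mol.

-188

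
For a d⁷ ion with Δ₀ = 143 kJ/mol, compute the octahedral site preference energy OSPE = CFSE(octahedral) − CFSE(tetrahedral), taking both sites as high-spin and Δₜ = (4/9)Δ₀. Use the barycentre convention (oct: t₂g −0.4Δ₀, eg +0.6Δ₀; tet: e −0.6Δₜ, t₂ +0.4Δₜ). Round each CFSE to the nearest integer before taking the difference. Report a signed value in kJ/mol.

Octahedral (high-spin): t2g^5 e_g^2, CFSE = 5(−0.4) + 2(+0.6) = -0.8Δ₀ = -0.8 × 143 = -114 kJ/mol.
Tetrahedral e^4 t2^3 gives -1.2Δₜ = -1.2 × (4/9) × 143 = -76 kJ/mol.
Subtracting, OSPE = -114 − (-76) = -38 kJ/mol.

-38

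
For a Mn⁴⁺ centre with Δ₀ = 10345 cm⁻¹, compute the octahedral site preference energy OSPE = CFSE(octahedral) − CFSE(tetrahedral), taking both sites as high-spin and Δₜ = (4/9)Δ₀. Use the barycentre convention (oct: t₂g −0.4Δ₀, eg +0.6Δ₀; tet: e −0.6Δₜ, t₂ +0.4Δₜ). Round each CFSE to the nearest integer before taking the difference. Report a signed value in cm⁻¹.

-8736

Mn⁴⁺: group 7, so d-count = 7 − 4 = 3.
Octahedral high-spin t₂g³ eg⁰: CFSE = -1.2 × 10345 = -12414 cm⁻¹.
In a tetrahedral site the filling is e² t₂¹: CFSE(tet) = -0.8Δₜ = -0.8 × (4/9)(10345) = -3678 cm⁻¹.
OSPE = CFSE(oct) − CFSE(tet) = -12414 − (-3678) = -8736 cm⁻¹.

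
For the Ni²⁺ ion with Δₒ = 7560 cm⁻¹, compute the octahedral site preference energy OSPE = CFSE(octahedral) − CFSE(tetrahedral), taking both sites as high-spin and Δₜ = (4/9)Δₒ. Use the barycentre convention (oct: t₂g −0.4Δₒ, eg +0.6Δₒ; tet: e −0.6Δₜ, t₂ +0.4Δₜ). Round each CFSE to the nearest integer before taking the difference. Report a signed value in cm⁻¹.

Ni sits in group 10; removing 2 electrons leaves Ni²⁺ with 10 − 2 = 8 d electrons.
Octahedral (high-spin): t2g^6 e_g^2, CFSE = 6(−0.4) + 2(+0.6) = -1.2Δₒ = -1.2 × 7560 = -9072 cm⁻¹.
Tetrahedral: e^4 t2^4, CFSE = 4(−0.6) + 4(+0.4) = -0.8Δₜ = -0.8 × (4/9) × 7560 = -2688 cm⁻¹.
Subtracting, OSPE = -9072 − (-2688) = -6384 cm⁻¹.

-6384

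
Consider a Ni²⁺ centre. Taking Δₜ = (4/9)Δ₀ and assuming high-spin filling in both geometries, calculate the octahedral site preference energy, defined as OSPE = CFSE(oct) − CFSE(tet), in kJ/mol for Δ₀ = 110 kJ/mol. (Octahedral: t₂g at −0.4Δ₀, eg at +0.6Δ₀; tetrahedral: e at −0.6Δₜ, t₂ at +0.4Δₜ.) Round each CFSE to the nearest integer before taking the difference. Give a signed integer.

Ni²⁺: group 10, so d-count = 10 − 2 = 8.
Octahedral high-spin t2g^6 e_g^2: CFSE = -1.2 × 110 = -132 kJ/mol.
Tetrahedral e^4 t2^4 gives -0.8Δₜ = -0.8 × (4/9) × 110 = -39 kJ/mol.
OSPE = -132 − (-39) = -93 kJ/mol.

-93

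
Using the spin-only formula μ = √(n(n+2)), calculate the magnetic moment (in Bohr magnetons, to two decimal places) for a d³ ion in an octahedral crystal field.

Configuration: t₂g³ eg⁰ → 3 unpaired electrons.
μ(spin-only) = √[3(3+2)] = √15 ≈ 3.87 Bohr magnetons.

3.87 Bohr magnetons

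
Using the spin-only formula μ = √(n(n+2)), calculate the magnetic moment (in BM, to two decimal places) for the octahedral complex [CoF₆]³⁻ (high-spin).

4.90 BM

Each F⁻ contributes -1; 6 × (-1) = -6. With overall charge -3, Co is in the +3 oxidation state.
Co³⁺: group 9, so d-count = 9 − 3 = 6.
Configuration: t₂g⁴ eg² → 4 unpaired electrons.
μ(spin-only) = √[4(4+2)] = √24 ≈ 4.90 BM.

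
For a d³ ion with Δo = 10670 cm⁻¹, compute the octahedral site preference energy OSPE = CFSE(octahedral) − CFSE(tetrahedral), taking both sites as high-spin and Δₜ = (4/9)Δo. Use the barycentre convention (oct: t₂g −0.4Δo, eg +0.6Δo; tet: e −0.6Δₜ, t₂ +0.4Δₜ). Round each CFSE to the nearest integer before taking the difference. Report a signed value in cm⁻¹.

In an octahedral site d³ (HS) is t2g^3 e_g^0, giving CFSE(oct) = -1.2Δo = -12804 cm⁻¹.
Tetrahedral e^2 t2^1 gives -0.8Δₜ = -0.8 × (4/9) × 10670 = -3794 cm⁻¹.
Subtracting, OSPE = -12804 − (-3794) = -9010 cm⁻¹.

-9010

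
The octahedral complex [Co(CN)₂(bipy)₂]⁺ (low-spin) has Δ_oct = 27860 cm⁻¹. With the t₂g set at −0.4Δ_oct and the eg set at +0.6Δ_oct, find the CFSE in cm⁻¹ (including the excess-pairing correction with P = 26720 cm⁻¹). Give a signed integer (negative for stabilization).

Ligand charges: 2×(-1) from CN⁻ and 2×(+0) from bipy sum to -2; with overall charge +1, Co is +3.
Co sits in group 9; removing 3 electrons leaves Co³⁺ with 9 − 3 = 6 d electrons.
The d⁶ electrons fill as t₂g⁶ eg⁰.
Orbital CFSE = 6(-0.4) + 0(0.6) = -2.4Δ_oct = -2.4 × 27860 = -66864 cm⁻¹.
Relative to high-spin t₂g⁴ eg² (1 paired), the low-spin configuration has 2 additional pairs, contributing +2 × 26720 = +53440 cm⁻¹.
Overall CFSE = -66864 + 53440 = -13424 cm⁻¹.

-13424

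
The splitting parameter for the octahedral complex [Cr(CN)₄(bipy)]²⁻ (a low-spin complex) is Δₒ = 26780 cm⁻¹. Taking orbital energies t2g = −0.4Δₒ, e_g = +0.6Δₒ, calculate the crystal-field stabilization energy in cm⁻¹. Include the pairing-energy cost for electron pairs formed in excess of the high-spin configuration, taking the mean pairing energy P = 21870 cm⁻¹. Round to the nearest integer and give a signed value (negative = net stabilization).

Ligand charges: 4×(-1) from CN⁻ and 1×(+0) from bipy sum to -4; with overall charge -2, Cr is +2.
Cr is in group 6, so Cr²⁺ is d⁴ (6 − 2 = 4).
Configuration: t2g^4 e_g^0.
CFSE(orbital) = 4×(-0.4Δₒ) + 0×(0.6Δₒ) = -1.6Δₒ; with Δₒ = 26780 cm⁻¹ that is -42848 cm⁻¹.
High-spin d⁴ would be t2g^3 e_g^1 with 0 pairs; low-spin has 1, so 1 excess pair costs +1P = +21870 cm⁻¹.
Net CFSE = -42848 + 21870 = -20978 cm⁻¹.

-20978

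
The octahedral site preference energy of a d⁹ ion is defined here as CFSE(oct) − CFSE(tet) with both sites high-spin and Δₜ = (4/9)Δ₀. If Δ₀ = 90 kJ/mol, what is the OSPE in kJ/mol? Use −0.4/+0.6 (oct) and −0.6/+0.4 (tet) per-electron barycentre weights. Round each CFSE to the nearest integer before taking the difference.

In an octahedral site d⁹ (HS) is t₂g⁶ eg³, giving CFSE(oct) = -0.6Δ₀ = -54 kJ/mol.
In a tetrahedral site the filling is e⁴ t₂⁵: CFSE(tet) = -0.4Δₜ = -0.4 × (4/9)(90) = -16 kJ/mol.
OSPE = CFSE(oct) − CFSE(tet) = -54 − (-16) = -38 kJ/mol.

-38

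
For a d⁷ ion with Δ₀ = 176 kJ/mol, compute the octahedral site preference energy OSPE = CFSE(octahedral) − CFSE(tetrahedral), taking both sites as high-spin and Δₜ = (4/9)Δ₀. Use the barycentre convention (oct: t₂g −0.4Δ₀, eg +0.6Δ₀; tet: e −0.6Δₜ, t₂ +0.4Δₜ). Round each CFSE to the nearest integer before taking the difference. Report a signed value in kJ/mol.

Octahedral (high-spin): t2g^5 e_g^2, CFSE = 5(−0.4) + 2(+0.6) = -0.8Δ₀ = -0.8 × 176 = -141 kJ/mol.
Tetrahedral e^4 t2^3 gives -1.2Δₜ = -1.2 × (4/9) × 176 = -94 kJ/mol.
OSPE = -141 − (-94) = -47 kJ/mol.

-47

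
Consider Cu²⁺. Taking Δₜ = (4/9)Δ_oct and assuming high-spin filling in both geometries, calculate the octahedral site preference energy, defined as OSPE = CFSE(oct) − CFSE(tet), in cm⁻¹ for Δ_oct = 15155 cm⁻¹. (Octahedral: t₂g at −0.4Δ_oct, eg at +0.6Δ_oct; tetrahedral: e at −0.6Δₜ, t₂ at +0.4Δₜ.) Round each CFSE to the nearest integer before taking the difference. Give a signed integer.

Cu²⁺: group 11, so d-count = 11 − 2 = 9.
In an octahedral site d⁹ (HS) is t2g^6 e_g^3, giving CFSE(oct) = -0.6Δ_oct = -9093 cm⁻¹.
Tetrahedral e^4 t2^5 gives -0.4Δₜ = -0.4 × (4/9) × 15155 = -2694 cm⁻¹.
OSPE = -9093 − (-2694) = -6399 cm⁻¹.

-6399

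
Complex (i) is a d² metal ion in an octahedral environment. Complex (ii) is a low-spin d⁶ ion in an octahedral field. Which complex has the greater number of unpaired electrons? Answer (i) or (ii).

(i)

(i): For octahedral d² the high- and low-spin configurations coincide; t₂g² eg⁰ → 2 unpaired.
(ii): t2g^6 e_g^0 → 0 unpaired.
So (i) has more unpaired electrons.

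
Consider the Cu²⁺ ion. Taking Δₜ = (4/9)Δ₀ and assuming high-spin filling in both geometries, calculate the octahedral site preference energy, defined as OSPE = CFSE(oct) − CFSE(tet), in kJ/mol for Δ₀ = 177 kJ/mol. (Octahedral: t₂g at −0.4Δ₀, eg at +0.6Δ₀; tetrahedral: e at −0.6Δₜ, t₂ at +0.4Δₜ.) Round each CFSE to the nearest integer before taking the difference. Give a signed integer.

Group 11 minus oxidation state +2 gives a d⁹ configuration for Cu²⁺.
Octahedral high-spin t2g^6 e_g^3: CFSE = -0.6 × 177 = -106 kJ/mol.
In a tetrahedral site the filling is e^4 t2^5: CFSE(tet) = -0.4Δₜ = -0.4 × (4/9)(177) = -31 kJ/mol.
OSPE = CFSE(oct) − CFSE(tet) = -106 − (-31) = -75 kJ/mol.

-75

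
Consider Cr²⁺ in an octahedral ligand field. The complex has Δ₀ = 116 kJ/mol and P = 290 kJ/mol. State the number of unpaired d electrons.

4

Cr is in group 6, so Cr²⁺ is d⁴ (6 − 2 = 4).
Here Δ₀ < P (116 < 290), so the high-spin state is favoured.
Filling d⁴ accordingly: t₂g³ eg¹.
Unpaired electrons: 4.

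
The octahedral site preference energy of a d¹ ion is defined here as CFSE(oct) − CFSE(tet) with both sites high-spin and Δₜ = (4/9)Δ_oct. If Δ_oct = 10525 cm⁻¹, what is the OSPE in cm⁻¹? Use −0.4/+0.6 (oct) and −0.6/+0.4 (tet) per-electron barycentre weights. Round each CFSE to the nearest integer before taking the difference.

-1403

Octahedral high-spin t₂g¹ eg⁰: CFSE = -0.4 × 10525 = -4210 cm⁻¹.
Tetrahedral e¹ t₂⁰ gives -0.6Δₜ = -0.6 × (4/9) × 10525 = -2807 cm⁻¹.
OSPE = CFSE(oct) − CFSE(tet) = -4210 − (-2807) = -1403 cm⁻¹.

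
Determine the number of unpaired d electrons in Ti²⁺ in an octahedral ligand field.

2

Group 4 minus oxidation state +2 gives a d² configuration for Ti²⁺.
Configuration: t2g^2 e_g^0, giving 2 unpaired electrons.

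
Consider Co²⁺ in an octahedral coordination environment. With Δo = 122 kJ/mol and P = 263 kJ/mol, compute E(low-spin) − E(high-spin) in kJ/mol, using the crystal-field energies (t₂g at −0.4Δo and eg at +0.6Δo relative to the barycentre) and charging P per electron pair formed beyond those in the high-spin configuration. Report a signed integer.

141

Co is in group 9, so Co²⁺ is d⁷ (9 − 2 = 7).
High-spin: t₂g⁵ eg², CFSE = -0.8Δo = -98 kJ/mol.
Low-spin: t₂g⁶ eg¹, orbital CFSE = -1.8Δo = -220 kJ/mol; plus 1 excess pair × P = +263 kJ/mol; total 43 kJ/mol.
Thus E(LS) − E(HS) = 141 kJ/mol.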